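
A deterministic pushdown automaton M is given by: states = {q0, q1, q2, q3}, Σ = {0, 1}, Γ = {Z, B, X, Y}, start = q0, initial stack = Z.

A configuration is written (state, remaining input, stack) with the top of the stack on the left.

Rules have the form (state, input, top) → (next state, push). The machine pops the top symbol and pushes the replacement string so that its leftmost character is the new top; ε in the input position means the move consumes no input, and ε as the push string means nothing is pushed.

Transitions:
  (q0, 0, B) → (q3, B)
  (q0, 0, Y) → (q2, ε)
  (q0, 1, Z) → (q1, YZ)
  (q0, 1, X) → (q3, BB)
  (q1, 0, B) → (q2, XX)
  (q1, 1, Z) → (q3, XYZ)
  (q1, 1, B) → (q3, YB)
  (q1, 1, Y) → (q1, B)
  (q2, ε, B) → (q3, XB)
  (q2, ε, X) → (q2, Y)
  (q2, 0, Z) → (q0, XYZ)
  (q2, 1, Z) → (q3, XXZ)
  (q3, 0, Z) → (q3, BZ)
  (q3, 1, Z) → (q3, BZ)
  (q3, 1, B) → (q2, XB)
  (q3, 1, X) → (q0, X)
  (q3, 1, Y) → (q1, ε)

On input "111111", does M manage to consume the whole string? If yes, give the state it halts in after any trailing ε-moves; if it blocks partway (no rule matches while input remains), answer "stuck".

q1

(q0, 111111, Z)
  read 1, top Z: go to q1, push YZ → (q1, 11111, YZ)
  read 1, top Y: go to q1, push B → (q1, 1111, BZ)
  read 1, top B: go to q3, push YB → (q3, 111, YBZ)
  read 1, top Y: go to q1, push ε → (q1, 11, BZ)
  read 1, top B: go to q3, push YB → (q3, 1, YBZ)
  read 1, top Y: go to q1, push ε → (q1, ε, BZ)
All input consumed; M is in state q1.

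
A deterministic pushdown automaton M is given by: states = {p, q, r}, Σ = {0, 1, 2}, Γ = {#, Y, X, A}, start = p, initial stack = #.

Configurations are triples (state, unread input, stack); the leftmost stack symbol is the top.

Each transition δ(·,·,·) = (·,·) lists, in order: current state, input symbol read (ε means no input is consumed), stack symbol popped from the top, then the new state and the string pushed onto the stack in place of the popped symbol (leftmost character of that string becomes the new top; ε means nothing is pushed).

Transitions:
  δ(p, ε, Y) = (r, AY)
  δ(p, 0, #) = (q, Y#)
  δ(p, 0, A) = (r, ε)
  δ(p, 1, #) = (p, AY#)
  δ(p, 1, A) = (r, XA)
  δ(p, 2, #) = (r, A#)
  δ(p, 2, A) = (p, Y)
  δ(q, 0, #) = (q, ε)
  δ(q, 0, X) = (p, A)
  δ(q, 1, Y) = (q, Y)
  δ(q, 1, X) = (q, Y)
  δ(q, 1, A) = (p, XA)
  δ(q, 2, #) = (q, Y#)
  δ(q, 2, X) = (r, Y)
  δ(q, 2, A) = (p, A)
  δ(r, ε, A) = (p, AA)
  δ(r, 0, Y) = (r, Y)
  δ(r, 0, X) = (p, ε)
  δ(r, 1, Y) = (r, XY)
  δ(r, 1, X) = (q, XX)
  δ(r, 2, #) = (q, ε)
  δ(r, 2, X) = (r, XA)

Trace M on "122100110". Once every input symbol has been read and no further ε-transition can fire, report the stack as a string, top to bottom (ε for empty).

AXAAYAYY#

(p, 122100110, #)
  read 1, top #: go to p, push AY# → (p, 22100110, AY#)
  read 2, top A: go to p, push Y → (p, 2100110, YY#)
  ε-move, top Y: go to r, push AY → (r, 2100110, AYY#)
  ε-move, top A: go to p, push AA → (p, 2100110, AAYY#)
  read 2, top A: go to p, push Y → (p, 100110, YAYY#)
  ε-move, top Y: go to r, push AY → (r, 100110, AYAYY#)
  ε-move, top A: go to p, push AA → (p, 100110, AAYAYY#)
  read 1, top A: go to r, push XA → (r, 00110, XAAYAYY#)
  read 0, top X: go to p, push ε → (p, 0110, AAYAYY#)
  read 0, top A: go to r, push ε → (r, 110, AYAYY#)
  ε-move, top A: go to p, push AA → (p, 110, AAYAYY#)
  read 1, top A: go to r, push XA → (r, 10, XAAYAYY#)
  read 1, top X: go to q, push XX → (q, 0, XXAAYAYY#)
  read 0, top X: go to p, push A → (p, ε, AXAAYAYY#)
All input consumed in state p with stack AXAAYAYY#.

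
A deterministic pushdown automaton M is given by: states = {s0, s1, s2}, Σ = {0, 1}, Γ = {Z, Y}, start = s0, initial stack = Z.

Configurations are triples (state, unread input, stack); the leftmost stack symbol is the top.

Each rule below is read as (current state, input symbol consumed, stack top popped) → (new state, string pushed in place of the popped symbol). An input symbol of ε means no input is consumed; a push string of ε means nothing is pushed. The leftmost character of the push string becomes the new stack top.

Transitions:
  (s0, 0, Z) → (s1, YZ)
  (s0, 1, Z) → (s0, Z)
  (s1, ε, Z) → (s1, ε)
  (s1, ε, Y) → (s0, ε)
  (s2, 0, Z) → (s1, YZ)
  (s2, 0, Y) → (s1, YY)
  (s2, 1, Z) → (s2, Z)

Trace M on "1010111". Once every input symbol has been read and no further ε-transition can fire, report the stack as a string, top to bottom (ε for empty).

(s0, 1010111, Z) ⊢ (s0, 010111, Z) ⊢ (s1, 10111, YZ) ⊢ (s0, 10111, Z) ⊢ (s0, 0111, Z) ⊢ (s1, 111, YZ) ⊢ (s0, 111, Z) ⊢ (s0, 11, Z) ⊢ (s0, 1, Z) ⊢ (s0, ε, Z)
All input consumed in state s0 with stack Z.

Z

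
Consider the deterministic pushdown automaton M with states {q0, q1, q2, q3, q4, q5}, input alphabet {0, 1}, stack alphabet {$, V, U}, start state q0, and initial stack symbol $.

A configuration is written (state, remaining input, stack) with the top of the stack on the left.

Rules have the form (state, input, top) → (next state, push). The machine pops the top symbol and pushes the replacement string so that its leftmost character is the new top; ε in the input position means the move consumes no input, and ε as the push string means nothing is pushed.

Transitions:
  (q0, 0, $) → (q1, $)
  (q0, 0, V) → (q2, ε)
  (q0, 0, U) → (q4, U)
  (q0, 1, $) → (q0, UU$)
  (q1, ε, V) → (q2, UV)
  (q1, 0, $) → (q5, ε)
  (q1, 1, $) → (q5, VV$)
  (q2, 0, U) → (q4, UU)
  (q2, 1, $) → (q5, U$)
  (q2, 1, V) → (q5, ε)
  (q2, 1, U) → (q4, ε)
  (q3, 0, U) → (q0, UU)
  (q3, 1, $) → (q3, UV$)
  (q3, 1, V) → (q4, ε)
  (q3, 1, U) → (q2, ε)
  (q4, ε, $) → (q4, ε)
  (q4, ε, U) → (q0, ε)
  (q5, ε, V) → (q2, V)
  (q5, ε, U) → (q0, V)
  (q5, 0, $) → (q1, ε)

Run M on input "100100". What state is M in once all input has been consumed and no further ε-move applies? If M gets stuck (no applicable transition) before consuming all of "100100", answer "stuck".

q0

(q0, 100100, $)
  read 1, top $: go to q0, push UU$ → (q0, 00100, UU$)
  read 0, top U: go to q4, push U → (q4, 0100, UU$)
  ε-move, top U: go to q0, push ε → (q0, 0100, U$)
  read 0, top U: go to q4, push U → (q4, 100, U$)
  ε-move, top U: go to q0, push ε → (q0, 100, $)
  read 1, top $: go to q0, push UU$ → (q0, 00, UU$)
  read 0, top U: go to q4, push U → (q4, 0, UU$)
  ε-move, top U: go to q0, push ε → (q0, 0, U$)
  read 0, top U: go to q4, push U → (q4, ε, U$)
  ε-move, top U: go to q0, push ε → (q0, ε, $)
All input consumed; M is in state q0.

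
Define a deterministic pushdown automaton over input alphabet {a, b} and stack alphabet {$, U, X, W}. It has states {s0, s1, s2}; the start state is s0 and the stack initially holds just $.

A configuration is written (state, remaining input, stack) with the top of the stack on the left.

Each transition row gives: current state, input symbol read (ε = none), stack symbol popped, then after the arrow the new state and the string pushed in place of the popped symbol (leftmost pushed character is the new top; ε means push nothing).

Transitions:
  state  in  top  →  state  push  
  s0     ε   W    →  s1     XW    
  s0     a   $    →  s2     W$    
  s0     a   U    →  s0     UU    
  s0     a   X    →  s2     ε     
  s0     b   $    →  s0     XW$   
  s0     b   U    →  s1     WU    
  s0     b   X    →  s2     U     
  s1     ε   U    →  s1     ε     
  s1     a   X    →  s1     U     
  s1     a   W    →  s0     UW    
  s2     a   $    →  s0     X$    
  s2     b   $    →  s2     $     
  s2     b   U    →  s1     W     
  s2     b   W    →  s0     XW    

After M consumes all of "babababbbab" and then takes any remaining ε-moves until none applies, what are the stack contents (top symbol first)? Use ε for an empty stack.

WUWW$

(s0, babababbbab, $) ⊢ (s0, abababbbab, XW$) ⊢ (s2, bababbbab, W$) ⊢ (s0, ababbbab, XW$) ⊢ (s2, babbbab, W$) ⊢ (s0, abbbab, XW$) ⊢ (s2, bbbab, W$) ⊢ (s0, bbab, XW$) ⊢ (s2, bab, UW$) ⊢ (s1, ab, WW$) ⊢ (s0, b, UWW$) ⊢ (s1, ε, WUWW$)
All input consumed in state s1 with stack WUWW$.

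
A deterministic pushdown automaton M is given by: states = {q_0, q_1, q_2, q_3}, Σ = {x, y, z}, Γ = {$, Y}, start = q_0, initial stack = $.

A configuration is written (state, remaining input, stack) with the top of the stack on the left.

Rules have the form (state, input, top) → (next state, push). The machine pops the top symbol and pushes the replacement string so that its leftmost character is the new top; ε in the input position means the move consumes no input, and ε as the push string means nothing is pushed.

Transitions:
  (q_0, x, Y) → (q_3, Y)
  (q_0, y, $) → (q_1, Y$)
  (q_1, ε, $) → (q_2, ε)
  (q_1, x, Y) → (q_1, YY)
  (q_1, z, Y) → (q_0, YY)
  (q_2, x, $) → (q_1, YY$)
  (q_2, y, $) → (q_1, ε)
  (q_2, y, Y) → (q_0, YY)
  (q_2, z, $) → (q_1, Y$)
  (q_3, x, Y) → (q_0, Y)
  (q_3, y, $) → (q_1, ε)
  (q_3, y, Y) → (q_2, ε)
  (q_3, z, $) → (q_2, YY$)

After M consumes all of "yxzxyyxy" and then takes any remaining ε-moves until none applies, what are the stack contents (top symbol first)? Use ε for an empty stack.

(q_0, yxzxyyxy, $) ⊢ (q_1, xzxyyxy, Y$) ⊢ (q_1, zxyyxy, YY$) ⊢ (q_0, xyyxy, YYY$) ⊢ (q_3, yyxy, YYY$) ⊢ (q_2, yxy, YY$) ⊢ (q_0, xy, YYY$) ⊢ (q_3, y, YYY$) ⊢ (q_2, ε, YY$)
All input consumed in state q_2 with stack YY$.

YY$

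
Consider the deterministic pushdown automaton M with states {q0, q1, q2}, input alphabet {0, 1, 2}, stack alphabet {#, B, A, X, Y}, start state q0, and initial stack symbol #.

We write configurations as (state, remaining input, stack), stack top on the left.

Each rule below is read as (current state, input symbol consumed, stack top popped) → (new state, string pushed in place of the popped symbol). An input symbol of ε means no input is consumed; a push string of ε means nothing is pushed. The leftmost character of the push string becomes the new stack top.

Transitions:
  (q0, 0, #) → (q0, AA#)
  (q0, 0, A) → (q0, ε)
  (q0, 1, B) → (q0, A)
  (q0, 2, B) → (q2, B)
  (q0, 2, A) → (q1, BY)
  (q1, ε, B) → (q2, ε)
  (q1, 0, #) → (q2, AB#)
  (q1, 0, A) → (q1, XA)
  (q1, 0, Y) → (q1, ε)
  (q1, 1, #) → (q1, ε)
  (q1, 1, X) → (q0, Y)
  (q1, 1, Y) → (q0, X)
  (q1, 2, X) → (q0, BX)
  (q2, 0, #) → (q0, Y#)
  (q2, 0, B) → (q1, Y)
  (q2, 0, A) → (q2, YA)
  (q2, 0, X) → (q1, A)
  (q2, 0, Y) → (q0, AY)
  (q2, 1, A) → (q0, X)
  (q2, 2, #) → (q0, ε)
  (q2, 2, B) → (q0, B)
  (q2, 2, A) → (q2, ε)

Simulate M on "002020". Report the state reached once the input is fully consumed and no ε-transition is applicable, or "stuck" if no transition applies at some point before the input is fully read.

q0

(q0, 002020, #)
  read 0, top #: go to q0, push AA# → (q0, 02020, AA#)
  read 0, top A: go to q0, push ε → (q0, 2020, A#)
  read 2, top A: go to q1, push BY → (q1, 020, BY#)
  ε-move, top B: go to q2, push ε → (q2, 020, Y#)
  read 0, top Y: go to q0, push AY → (q0, 20, AY#)
  read 2, top A: go to q1, push BY → (q1, 0, BYY#)
  ε-move, top B: go to q2, push ε → (q2, 0, YY#)
  read 0, top Y: go to q0, push AY → (q0, ε, AYY#)
All input consumed; M is in state q0.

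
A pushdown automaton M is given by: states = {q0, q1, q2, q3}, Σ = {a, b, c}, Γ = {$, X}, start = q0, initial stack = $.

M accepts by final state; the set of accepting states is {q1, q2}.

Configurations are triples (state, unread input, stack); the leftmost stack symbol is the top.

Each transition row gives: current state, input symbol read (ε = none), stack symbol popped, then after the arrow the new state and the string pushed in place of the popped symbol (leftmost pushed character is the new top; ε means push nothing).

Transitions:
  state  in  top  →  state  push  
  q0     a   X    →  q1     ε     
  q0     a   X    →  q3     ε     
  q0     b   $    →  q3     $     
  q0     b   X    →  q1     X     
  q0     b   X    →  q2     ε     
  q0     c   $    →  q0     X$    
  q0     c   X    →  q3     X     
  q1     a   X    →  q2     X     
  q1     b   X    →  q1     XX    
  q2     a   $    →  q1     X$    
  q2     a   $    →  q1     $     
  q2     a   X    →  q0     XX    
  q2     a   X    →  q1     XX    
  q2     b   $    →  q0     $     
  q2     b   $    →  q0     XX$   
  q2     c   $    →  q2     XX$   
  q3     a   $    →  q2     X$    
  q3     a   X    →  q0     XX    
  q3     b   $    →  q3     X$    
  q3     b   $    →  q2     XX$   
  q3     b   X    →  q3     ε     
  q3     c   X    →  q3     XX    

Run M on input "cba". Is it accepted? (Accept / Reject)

One accepting computation: (q0, cba, $) ⊢ (q0, ba, X$) ⊢ (q1, a, X$) ⊢ (q2, ε, X$)
All input consumed and state q2 ∈ F.

Accept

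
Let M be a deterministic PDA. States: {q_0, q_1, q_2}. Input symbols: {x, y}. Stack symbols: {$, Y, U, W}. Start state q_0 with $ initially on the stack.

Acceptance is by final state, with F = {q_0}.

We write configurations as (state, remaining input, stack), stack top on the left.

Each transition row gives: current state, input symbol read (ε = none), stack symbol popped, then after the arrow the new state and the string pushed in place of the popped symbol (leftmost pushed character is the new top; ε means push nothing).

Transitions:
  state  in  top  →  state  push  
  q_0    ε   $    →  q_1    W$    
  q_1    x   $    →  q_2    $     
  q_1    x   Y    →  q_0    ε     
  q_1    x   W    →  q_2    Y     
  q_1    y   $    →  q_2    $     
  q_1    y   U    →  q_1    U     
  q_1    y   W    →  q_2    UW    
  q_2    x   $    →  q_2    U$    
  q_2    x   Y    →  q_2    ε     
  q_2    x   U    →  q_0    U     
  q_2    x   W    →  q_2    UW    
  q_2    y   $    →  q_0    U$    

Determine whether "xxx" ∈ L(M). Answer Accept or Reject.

Reject

(q_0, xxx, $) ⊢ (q_1, xxx, W$) ⊢ (q_2, xx, Y$) ⊢ (q_2, x, $) ⊢ (q_2, ε, U$)
All input consumed; state q_2 ∉ F and no further ε-move applies.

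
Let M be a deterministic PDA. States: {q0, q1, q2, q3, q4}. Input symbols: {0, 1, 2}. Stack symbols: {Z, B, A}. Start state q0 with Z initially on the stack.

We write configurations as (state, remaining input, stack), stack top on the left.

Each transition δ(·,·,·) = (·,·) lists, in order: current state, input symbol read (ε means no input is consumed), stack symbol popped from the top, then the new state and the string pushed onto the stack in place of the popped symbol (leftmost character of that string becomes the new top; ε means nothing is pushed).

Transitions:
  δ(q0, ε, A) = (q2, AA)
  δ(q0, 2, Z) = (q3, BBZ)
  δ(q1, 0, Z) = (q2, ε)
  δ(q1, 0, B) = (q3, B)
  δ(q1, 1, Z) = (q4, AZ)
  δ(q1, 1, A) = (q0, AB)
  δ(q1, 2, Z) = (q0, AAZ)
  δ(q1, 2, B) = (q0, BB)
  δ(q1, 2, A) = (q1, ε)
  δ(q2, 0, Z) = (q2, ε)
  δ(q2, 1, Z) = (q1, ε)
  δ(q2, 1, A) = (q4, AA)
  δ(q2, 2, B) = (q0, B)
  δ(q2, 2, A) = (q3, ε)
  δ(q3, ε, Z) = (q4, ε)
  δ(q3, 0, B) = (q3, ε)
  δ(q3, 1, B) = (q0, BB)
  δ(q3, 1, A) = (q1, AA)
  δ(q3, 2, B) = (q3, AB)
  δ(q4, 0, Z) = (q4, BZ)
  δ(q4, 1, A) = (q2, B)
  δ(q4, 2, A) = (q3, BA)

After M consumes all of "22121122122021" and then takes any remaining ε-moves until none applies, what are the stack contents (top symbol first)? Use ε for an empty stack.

(q0, 22121122122021, Z) ⊢ (q3, 2121122122021, BBZ) ⊢ (q3, 121122122021, ABBZ) ⊢ (q1, 21122122021, AABBZ) ⊢ (q1, 1122122021, ABBZ) ⊢ (q0, 122122021, ABBBZ) ⊢ (q2, 122122021, AABBBZ) ⊢ (q4, 22122021, AAABBBZ) ⊢ (q3, 2122021, BAAABBBZ) ⊢ (q3, 122021, ABAAABBBZ) ⊢ (q1, 22021, AABAAABBBZ) ⊢ (q1, 2021, ABAAABBBZ) ⊢ (q1, 021, BAAABBBZ) ⊢ (q3, 21, BAAABBBZ) ⊢ (q3, 1, ABAAABBBZ) ⊢ (q1, ε, AABAAABBBZ)
All input consumed in state q1 with stack AABAAABBBZ.

AABAAABBBZ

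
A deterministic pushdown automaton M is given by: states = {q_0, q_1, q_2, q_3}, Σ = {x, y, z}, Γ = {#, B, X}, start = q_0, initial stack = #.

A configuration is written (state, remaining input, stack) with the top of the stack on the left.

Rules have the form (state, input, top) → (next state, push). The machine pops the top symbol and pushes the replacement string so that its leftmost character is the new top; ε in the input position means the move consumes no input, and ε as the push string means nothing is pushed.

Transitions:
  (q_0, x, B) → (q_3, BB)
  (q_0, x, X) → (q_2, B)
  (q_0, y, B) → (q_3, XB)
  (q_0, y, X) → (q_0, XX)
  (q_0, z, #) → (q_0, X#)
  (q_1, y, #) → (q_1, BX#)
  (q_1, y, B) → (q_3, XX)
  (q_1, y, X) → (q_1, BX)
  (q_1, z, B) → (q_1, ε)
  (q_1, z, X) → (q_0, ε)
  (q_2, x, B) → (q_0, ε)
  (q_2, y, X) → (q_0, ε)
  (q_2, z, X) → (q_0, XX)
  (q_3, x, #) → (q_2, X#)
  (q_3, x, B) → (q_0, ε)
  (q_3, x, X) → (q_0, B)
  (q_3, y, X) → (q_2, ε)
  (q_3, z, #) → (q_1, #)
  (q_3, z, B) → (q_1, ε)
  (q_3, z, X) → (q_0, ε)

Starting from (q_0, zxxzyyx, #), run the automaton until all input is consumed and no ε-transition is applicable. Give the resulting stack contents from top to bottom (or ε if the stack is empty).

(q_0, zxxzyyx, #) ⊢ (q_0, xxzyyx, X#) ⊢ (q_2, xzyyx, B#) ⊢ (q_0, zyyx, #) ⊢ (q_0, yyx, X#) ⊢ (q_0, yx, XX#) ⊢ (q_0, x, XXX#) ⊢ (q_2, ε, BXX#)
All input consumed in state q_2 with stack BXX#.

BXX#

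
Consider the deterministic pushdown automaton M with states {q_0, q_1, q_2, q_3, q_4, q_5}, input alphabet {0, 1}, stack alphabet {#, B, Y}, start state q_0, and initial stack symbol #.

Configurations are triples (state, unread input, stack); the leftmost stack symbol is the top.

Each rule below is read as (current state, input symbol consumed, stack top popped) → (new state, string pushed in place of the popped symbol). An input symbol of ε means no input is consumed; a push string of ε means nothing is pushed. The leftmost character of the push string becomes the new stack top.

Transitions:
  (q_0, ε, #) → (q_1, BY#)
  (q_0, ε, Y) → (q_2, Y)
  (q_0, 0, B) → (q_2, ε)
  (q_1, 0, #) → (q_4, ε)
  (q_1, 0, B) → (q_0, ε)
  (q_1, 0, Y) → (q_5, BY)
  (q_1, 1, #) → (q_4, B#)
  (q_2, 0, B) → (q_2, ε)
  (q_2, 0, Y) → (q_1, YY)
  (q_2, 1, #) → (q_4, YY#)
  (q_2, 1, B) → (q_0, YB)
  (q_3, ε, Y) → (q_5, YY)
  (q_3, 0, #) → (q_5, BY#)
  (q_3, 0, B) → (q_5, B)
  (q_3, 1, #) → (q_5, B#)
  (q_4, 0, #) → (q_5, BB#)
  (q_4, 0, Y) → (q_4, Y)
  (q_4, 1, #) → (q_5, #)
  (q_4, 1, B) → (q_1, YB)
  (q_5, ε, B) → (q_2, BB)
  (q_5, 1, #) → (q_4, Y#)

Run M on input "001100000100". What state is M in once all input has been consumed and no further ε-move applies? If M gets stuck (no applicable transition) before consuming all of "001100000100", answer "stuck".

(q_0, 001100000100, #)
  ε-move, top #: go to q_1, push BY# → (q_1, 001100000100, BY#)
  read 0, top B: go to q_0, push ε → (q_0, 01100000100, Y#)
  ε-move, top Y: go to q_2, push Y → (q_2, 01100000100, Y#)
  read 0, top Y: go to q_1, push YY → (q_1, 1100000100, YY#)
No transition for (q_1, 1, top Y); M blocks with input 1100000100 remaining.

stuck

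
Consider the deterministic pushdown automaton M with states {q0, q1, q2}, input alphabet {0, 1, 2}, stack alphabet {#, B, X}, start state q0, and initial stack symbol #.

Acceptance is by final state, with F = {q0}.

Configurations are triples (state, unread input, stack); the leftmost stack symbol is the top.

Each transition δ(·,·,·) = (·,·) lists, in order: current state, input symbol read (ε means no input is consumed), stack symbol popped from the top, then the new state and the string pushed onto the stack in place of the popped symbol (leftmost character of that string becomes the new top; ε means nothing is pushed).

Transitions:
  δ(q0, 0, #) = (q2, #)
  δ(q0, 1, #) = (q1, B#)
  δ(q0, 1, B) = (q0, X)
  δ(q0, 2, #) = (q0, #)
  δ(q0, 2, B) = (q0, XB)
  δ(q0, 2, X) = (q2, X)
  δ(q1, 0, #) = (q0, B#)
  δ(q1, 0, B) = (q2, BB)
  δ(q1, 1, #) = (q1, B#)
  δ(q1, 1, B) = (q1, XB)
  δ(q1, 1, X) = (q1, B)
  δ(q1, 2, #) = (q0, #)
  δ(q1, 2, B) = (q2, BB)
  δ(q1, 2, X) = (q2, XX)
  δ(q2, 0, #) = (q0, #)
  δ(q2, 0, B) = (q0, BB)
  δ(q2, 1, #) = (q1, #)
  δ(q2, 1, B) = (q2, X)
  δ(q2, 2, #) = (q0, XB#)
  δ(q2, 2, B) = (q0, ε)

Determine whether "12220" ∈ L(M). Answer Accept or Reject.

Reject

(q0, 12220, #)
  read 1, top #: go to q1, push B# → (q1, 2220, B#)
  read 2, top B: go to q2, push BB → (q2, 220, BB#)
  read 2, top B: go to q0, push ε → (q0, 20, B#)
  read 2, top B: go to q0, push XB → (q0, 0, XB#)
No transition applies at (q0, 0, XB#); input not fully consumed.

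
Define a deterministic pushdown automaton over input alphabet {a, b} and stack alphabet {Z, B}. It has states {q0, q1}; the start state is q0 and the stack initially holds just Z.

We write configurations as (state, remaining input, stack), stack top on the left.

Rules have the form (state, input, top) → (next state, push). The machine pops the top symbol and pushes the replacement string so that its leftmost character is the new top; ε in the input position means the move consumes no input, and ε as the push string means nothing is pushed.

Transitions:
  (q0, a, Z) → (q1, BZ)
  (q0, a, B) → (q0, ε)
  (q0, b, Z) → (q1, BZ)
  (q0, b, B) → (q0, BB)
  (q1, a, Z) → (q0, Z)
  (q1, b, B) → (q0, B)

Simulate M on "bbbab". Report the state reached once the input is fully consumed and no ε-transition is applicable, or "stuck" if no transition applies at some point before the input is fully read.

(q0, bbbab, Z)
  read b, top Z: go to q1, push BZ → (q1, bbab, BZ)
  read b, top B: go to q0, push B → (q0, bab, BZ)
  read b, top B: go to q0, push BB → (q0, ab, BBZ)
  read a, top B: go to q0, push ε → (q0, b, BZ)
  read b, top B: go to q0, push BB → (q0, ε, BBZ)
All input consumed; M is in state q0.

q0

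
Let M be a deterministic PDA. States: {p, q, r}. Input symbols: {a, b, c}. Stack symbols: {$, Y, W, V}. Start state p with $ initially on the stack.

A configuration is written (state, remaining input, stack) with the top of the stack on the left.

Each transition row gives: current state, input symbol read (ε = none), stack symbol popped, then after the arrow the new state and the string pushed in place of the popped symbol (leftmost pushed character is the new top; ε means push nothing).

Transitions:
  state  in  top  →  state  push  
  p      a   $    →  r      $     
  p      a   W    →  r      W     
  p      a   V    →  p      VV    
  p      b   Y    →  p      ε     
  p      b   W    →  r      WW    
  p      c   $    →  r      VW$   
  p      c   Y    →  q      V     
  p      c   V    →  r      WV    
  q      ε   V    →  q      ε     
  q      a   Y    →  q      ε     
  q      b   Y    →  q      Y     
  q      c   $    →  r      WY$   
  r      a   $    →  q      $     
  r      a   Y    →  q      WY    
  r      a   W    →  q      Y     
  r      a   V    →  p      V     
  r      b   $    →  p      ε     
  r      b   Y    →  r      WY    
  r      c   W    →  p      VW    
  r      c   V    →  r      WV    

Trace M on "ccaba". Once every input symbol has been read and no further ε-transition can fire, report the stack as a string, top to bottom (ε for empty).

W$

(p, ccaba, $)
  read c, top $: go to r, push VW$ → (r, caba, VW$)
  read c, top V: go to r, push WV → (r, aba, WVW$)
  read a, top W: go to q, push Y → (q, ba, YVW$)
  read b, top Y: go to q, push Y → (q, a, YVW$)
  read a, top Y: go to q, push ε → (q, ε, VW$)
  ε-move, top V: go to q, push ε → (q, ε, W$)
All input consumed in state q with stack W$.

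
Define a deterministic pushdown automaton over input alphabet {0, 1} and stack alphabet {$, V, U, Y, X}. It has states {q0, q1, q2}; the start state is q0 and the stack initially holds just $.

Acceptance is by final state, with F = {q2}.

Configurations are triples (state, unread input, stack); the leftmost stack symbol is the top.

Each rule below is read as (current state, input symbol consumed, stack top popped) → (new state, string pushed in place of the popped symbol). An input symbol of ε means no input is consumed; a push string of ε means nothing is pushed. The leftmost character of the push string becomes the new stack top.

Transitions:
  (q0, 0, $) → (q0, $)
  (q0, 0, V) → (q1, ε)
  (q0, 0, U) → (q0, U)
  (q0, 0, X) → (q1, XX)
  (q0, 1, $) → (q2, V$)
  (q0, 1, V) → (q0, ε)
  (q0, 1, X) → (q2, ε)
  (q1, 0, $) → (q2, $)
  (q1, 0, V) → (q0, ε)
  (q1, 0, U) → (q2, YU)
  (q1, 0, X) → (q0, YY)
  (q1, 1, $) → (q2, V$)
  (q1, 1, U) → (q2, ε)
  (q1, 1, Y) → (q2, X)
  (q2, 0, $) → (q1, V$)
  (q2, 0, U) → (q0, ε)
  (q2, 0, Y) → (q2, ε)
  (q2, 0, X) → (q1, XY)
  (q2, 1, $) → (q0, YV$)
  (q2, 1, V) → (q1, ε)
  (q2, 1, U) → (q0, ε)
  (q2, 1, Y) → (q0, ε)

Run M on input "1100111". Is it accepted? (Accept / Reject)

Reject

(q0, 1100111, $)
  read 1, top $: go to q2, push V$ → (q2, 100111, V$)
  read 1, top V: go to q1, push ε → (q1, 00111, $)
  read 0, top $: go to q2, push $ → (q2, 0111, $)
  read 0, top $: go to q1, push V$ → (q1, 111, V$)
No transition applies at (q1, 111, V$); input not fully consumed.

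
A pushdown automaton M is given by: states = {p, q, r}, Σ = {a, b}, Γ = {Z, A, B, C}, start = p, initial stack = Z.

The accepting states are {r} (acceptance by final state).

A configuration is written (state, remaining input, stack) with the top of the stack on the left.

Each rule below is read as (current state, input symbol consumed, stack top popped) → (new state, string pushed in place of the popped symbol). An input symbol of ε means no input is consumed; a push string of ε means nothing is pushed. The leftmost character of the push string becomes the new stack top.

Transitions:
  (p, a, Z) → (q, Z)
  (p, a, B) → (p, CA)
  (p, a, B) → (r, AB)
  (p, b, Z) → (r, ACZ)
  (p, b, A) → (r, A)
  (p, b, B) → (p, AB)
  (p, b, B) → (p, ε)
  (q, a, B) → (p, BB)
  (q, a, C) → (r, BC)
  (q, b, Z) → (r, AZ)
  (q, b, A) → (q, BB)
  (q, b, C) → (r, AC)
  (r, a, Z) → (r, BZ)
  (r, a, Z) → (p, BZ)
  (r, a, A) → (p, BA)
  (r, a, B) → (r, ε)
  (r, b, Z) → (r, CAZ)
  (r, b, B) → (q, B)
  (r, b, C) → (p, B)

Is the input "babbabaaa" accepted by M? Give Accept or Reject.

Reject

No computation consumes all input and reaches a final state.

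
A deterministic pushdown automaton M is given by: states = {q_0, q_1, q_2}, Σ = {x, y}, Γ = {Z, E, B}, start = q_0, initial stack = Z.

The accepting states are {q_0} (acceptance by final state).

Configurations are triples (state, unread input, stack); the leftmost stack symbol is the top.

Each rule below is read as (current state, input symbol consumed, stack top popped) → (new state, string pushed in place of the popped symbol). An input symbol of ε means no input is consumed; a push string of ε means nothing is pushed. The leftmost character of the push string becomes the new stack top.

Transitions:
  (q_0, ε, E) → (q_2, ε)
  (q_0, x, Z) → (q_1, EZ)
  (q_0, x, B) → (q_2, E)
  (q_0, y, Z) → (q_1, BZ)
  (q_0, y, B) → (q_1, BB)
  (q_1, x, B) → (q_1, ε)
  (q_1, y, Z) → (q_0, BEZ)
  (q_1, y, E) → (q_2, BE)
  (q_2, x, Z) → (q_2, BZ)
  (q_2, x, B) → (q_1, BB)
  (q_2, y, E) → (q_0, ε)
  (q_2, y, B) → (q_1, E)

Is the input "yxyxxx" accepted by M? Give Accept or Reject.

(q_0, yxyxxx, Z)
  read y, top Z: go to q_1, push BZ → (q_1, xyxxx, BZ)
  read x, top B: go to q_1, push ε → (q_1, yxxx, Z)
  read y, top Z: go to q_0, push BEZ → (q_0, xxx, BEZ)
  read x, top B: go to q_2, push E → (q_2, xx, EEZ)
No transition applies at (q_2, xx, EEZ); input not fully consumed.

Reject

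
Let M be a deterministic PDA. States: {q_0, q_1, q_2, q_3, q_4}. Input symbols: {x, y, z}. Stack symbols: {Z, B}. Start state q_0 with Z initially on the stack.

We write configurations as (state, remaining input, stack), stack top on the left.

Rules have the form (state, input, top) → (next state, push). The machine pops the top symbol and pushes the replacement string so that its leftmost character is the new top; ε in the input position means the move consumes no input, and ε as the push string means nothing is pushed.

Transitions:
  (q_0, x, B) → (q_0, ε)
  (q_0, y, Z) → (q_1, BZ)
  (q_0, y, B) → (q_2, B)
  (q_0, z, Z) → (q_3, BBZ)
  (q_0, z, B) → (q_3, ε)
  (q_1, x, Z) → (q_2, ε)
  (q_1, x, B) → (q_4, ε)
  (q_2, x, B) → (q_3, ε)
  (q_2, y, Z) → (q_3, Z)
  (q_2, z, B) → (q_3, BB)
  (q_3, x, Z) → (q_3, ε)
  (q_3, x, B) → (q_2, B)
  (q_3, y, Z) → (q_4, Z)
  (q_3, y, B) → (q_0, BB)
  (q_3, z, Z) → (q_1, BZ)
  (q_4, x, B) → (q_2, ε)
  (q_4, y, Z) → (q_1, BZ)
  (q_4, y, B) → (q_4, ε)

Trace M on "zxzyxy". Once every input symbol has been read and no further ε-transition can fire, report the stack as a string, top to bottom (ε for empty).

BBBZ

(q_0, zxzyxy, Z) ⊢ (q_3, xzyxy, BBZ) ⊢ (q_2, zyxy, BBZ) ⊢ (q_3, yxy, BBBZ) ⊢ (q_0, xy, BBBBZ) ⊢ (q_0, y, BBBZ) ⊢ (q_2, ε, BBBZ)
All input consumed in state q_2 with stack BBBZ.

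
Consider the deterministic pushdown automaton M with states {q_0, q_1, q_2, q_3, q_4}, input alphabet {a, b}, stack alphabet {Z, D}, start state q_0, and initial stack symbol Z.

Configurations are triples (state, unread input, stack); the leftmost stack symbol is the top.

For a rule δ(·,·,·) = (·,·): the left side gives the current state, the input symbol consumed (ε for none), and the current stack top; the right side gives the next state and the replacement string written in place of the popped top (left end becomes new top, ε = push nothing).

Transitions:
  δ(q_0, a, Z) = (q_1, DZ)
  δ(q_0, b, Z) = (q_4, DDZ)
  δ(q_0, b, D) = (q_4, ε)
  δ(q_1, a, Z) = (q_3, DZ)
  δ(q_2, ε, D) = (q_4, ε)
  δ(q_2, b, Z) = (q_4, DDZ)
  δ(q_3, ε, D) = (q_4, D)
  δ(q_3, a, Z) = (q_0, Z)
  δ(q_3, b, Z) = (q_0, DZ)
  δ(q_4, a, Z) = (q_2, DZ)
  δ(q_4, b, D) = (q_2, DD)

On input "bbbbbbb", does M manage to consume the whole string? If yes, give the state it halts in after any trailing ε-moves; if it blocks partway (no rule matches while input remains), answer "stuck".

q_4

(q_0, bbbbbbb, Z)
  read b, top Z: go to q_4, push DDZ → (q_4, bbbbbb, DDZ)
  read b, top D: go to q_2, push DD → (q_2, bbbbb, DDDZ)
  ε-move, top D: go to q_4, push ε → (q_4, bbbbb, DDZ)
  read b, top D: go to q_2, push DD → (q_2, bbbb, DDDZ)
  ε-move, top D: go to q_4, push ε → (q_4, bbbb, DDZ)
  read b, top D: go to q_2, push DD → (q_2, bbb, DDDZ)
  ε-move, top D: go to q_4, push ε → (q_4, bbb, DDZ)
  read b, top D: go to q_2, push DD → (q_2, bb, DDDZ)
  ε-move, top D: go to q_4, push ε → (q_4, bb, DDZ)
  read b, top D: go to q_2, push DD → (q_2, b, DDDZ)
  ε-move, top D: go to q_4, push ε → (q_4, b, DDZ)
  read b, top D: go to q_2, push DD → (q_2, ε, DDDZ)
  ε-move, top D: go to q_4, push ε → (q_4, ε, DDZ)
All input consumed; M is in state q_4.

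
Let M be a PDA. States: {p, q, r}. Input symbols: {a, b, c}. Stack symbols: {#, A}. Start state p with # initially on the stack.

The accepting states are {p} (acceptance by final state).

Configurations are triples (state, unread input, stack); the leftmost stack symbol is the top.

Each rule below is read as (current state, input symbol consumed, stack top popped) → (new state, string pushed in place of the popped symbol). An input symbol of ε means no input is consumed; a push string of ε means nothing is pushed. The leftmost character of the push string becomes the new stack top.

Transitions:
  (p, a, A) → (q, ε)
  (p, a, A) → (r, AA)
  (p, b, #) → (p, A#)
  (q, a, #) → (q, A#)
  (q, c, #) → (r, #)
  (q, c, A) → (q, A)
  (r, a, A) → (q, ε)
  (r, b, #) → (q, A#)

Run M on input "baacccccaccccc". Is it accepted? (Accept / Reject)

Reject

No computation consumes all input and reaches a final state.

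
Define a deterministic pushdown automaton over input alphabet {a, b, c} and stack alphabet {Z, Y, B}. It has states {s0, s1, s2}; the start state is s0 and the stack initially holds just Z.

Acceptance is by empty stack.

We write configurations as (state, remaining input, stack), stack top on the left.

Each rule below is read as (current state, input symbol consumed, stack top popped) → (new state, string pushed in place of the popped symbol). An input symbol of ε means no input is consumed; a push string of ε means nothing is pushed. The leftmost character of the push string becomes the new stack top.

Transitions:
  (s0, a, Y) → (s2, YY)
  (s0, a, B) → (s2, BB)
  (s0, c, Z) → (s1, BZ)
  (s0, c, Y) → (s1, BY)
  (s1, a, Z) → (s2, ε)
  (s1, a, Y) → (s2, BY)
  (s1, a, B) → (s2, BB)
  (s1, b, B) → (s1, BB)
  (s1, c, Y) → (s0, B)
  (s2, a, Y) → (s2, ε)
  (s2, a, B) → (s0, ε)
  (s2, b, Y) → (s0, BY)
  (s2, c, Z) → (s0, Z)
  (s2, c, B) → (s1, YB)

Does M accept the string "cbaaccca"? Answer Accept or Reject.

(s0, cbaaccca, Z)
  read c, top Z: go to s1, push BZ → (s1, baaccca, BZ)
  read b, top B: go to s1, push BB → (s1, aaccca, BBZ)
  read a, top B: go to s2, push BB → (s2, accca, BBBZ)
  read a, top B: go to s0, push ε → (s0, ccca, BBZ)
No transition applies at (s0, ccca, BBZ); input not fully consumed.

Reject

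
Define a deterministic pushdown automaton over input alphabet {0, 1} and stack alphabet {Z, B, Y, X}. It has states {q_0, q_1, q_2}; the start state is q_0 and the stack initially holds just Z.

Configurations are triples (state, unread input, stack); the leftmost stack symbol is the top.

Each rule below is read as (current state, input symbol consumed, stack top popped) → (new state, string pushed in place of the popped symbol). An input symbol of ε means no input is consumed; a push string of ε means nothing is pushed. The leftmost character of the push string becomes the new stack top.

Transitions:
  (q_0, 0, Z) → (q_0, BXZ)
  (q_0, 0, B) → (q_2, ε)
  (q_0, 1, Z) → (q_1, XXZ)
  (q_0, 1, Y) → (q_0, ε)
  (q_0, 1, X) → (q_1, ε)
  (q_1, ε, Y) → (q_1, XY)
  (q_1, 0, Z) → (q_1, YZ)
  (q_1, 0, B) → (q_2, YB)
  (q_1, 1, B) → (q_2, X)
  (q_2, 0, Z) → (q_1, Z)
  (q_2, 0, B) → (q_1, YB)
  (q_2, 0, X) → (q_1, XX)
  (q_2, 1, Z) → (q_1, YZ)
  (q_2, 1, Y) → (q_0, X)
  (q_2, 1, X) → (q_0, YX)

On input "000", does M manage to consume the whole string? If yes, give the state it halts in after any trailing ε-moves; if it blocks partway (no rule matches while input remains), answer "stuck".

(q_0, 000, Z)
  read 0, top Z: go to q_0, push BXZ → (q_0, 00, BXZ)
  read 0, top B: go to q_2, push ε → (q_2, 0, XZ)
  read 0, top X: go to q_1, push XX → (q_1, ε, XXZ)
All input consumed; M is in state q_1.

q_1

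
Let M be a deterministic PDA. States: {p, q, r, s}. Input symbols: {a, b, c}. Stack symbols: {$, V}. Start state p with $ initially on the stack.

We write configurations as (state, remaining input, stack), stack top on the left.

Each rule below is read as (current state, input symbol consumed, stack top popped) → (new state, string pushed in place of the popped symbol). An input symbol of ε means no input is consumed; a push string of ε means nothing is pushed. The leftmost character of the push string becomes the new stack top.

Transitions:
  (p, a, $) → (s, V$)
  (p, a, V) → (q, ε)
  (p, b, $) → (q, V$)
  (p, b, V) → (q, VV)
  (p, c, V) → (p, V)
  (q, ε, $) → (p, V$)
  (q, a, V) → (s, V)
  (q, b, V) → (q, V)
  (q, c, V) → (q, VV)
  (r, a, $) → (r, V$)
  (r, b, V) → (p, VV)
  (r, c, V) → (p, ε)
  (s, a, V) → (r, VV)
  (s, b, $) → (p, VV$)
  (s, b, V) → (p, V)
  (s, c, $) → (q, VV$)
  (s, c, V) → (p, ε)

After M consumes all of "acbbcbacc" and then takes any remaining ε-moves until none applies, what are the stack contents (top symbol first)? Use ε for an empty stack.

(p, acbbcbacc, $) ⊢ (s, cbbcbacc, V$) ⊢ (p, bbcbacc, $) ⊢ (q, bcbacc, V$) ⊢ (q, cbacc, V$) ⊢ (q, bacc, VV$) ⊢ (q, acc, VV$) ⊢ (s, cc, VV$) ⊢ (p, c, V$) ⊢ (p, ε, V$)
All input consumed in state p with stack V$.

V$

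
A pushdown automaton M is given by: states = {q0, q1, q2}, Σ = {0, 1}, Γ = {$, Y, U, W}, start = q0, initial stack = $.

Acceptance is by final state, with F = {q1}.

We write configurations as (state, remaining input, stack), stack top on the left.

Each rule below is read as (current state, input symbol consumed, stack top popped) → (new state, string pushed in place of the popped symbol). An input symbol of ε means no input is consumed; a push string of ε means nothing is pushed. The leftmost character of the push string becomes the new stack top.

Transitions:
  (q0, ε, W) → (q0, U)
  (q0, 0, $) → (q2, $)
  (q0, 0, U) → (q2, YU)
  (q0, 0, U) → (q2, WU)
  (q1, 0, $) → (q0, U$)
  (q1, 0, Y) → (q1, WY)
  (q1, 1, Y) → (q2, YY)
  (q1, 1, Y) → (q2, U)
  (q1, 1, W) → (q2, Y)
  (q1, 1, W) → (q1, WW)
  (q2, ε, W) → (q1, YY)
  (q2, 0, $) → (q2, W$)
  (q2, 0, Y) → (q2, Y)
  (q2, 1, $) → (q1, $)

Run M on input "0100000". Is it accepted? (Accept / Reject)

No computation consumes all input and reaches a final state.

Reject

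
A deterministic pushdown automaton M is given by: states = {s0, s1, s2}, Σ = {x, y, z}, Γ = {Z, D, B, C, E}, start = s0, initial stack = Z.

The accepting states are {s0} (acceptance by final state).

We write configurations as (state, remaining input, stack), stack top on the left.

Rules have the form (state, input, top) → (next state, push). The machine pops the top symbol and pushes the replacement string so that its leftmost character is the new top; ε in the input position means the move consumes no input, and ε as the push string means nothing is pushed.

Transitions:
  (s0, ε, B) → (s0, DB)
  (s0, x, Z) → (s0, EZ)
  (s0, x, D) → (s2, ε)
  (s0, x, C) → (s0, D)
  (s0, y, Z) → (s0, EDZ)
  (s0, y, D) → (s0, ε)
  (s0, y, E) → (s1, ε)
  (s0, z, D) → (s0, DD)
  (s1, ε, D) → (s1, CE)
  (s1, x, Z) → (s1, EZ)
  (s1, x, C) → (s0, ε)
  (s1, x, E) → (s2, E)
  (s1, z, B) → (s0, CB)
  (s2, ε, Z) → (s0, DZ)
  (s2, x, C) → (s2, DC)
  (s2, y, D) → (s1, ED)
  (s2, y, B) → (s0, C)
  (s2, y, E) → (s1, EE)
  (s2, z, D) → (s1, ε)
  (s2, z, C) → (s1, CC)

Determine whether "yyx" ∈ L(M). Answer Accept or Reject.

(s0, yyx, Z)
  read y, top Z: go to s0, push EDZ → (s0, yx, EDZ)
  read y, top E: go to s1, push ε → (s1, x, DZ)
  ε-move, top D: go to s1, push CE → (s1, x, CEZ)
  read x, top C: go to s0, push ε → (s0, ε, EZ)
All input consumed; state s0 ∈ F.

Accept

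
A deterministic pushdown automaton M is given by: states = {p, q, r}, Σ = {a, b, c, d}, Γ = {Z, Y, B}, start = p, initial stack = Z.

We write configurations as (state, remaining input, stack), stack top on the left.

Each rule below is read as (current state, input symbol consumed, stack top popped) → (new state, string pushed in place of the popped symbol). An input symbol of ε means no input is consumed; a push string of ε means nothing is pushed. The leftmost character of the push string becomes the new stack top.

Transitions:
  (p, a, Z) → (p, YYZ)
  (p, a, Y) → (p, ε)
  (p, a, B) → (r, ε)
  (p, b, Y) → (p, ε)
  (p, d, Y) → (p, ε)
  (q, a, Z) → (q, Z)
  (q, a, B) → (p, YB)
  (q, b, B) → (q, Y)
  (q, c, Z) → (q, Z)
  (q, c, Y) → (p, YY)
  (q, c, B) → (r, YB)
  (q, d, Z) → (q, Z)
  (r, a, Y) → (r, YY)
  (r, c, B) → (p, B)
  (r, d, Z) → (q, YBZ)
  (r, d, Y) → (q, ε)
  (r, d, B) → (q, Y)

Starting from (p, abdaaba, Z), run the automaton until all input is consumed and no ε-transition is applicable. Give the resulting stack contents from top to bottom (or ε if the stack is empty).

(p, abdaaba, Z)
  read a, top Z: go to p, push YYZ → (p, bdaaba, YYZ)
  read b, top Y: go to p, push ε → (p, daaba, YZ)
  read d, top Y: go to p, push ε → (p, aaba, Z)
  read a, top Z: go to p, push YYZ → (p, aba, YYZ)
  read a, top Y: go to p, push ε → (p, ba, YZ)
  read b, top Y: go to p, push ε → (p, a, Z)
  read a, top Z: go to p, push YYZ → (p, ε, YYZ)
All input consumed in state p with stack YYZ.

YYZ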